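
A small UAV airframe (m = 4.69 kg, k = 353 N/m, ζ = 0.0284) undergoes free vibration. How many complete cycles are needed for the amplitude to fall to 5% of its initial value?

17 cycles

Logarithmic decrement δ = 2πζ/√(1 − ζ²) = 2π × 0.02840/√(1 − 0.000807) = 0.1785.
x_n/x₀ = e^(−nδ) ≤ 0.05; take ln: n ≥ ln(1/0.05)/δ = 2.996/0.1785 = 16.78.
So 17 complete cycles are required.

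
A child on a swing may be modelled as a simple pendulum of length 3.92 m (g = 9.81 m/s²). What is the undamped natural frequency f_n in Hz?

For a simple pendulum ω_n = √(g/L) = √(9.81/3.92) = √2.503 = 1.582 rad/s.
f_n = ω_n/(2π) = 1.582/6.283 = 0.2518 Hz.

0.252 Hz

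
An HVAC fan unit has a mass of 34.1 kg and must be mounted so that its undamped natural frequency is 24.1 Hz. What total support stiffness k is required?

782000 N/m

ω_n = 2πf_n = 2π × 24.1 = 151.4 rad/s.
k = m·ω_n² = 34.1 × 151.4² = 34.1 × 22930 = 781900 N/m.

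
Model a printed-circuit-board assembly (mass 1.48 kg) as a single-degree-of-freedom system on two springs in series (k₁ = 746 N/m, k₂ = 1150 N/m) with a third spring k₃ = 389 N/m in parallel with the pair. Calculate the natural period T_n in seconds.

Series pair: k_s = k₁k₂/(k₁+k₂) = (746)(1150)/(746 + 1150) = 452.5 N/m. In parallel with k₃: k_eq = 452.5 + 389 = 841.5 N/m.
ω_n = √(k_eq/m) = √(841.5/1.48) = √568.6 = 23.84 rad/s.
T_n = 2π/ω_n = 6.283/23.84 = 0.2635 s.

0.264 s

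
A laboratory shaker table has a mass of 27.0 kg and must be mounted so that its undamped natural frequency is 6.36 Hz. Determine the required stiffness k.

ω_n = 2πf_n = 2π × 6.36 = 39.96 rad/s.
k = m·ω_n² = 27.0 × 39.96² = 27.0 × 1597 = 43120 N/m.

43100 N/m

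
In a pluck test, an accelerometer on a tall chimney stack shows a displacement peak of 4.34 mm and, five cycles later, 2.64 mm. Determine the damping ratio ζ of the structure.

0.0158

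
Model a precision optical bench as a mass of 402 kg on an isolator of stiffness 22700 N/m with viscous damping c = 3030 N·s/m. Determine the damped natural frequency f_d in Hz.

1.03 Hz

ω_n = √(k/m) = √(22700/402) = 7.514 rad/s.
Critical damping c_c = 2√(k·m) = 2√(22700 × 402) = 6042 N·s/m, so ζ = c/c_c = 3030/6042 = 0.5015.
ω_d = ω_n√(1 − ζ²) = 7.514 × √(1 − 0.252) = 6.501 rad/s.
f_d = ω_d/(2π) = 1.035 Hz.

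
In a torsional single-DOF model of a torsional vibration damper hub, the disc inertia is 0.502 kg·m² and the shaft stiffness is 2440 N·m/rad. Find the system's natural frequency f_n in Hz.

ω_n = √(k_t/J) = √(2440/0.502) = √4861 = 69.72 rad/s.
f_n = ω_n/(2π) = 69.72/6.283 = 11.10 Hz.

11.1 Hz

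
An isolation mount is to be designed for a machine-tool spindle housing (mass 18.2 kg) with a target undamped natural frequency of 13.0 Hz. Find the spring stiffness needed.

ω_n = 2πf_n = 2π × 13.0 = 81.68 rad/s.
k = m·ω_n² = 18.2 × 81.68² = 18.2 × 6672 = 121400 N/m.

121000 N/m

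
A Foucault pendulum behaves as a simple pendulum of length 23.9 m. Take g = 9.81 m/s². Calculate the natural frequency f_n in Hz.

For a simple pendulum ω_n = √(g/L) = √(9.81/23.9) = √0.4105 = 0.6407 rad/s.
f_n = ω_n/(2π) = 0.6407/6.283 = 0.1020 Hz.

0.102 Hz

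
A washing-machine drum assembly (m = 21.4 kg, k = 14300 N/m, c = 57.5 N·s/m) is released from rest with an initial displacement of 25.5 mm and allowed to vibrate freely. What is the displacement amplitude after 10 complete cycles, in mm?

0.969 mm

ζ = c/(2√(km)) = 57.5/(2√(14300 × 21.4)) = 57.5/1106 = 0.05197.
Logarithmic decrement δ = 2πζ/√(1 − ζ²) = 2π × 0.05197/√(1 − 0.00270) = 0.3270.
After n cycles, x_n/x₀ = e^(−nδ), so x_10 = 25.5 × e^(−10 × 0.3270) = 25.5 × 0.03801 = 0.9693 mm.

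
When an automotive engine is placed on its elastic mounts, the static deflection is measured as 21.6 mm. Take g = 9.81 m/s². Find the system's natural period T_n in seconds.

ω_n = √(g/δ_st) = √(9.81/0.0216) = √454.2 = 21.31 rad/s.
T_n = 2π/ω_n = 6.283/21.31 = 0.2948 s.

0.295 s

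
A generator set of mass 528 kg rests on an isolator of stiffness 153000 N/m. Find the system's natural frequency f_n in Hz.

2.71 Hz

ω_n = √(k/m) = √(153000/528) = √289.8 = 17.02 rad/s.
f_n = ω_n/(2π) = 17.02/6.283 = 2.709 Hz.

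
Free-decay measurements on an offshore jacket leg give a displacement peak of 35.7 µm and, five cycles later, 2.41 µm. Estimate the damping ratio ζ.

Logarithmic decrement δ = (1/n)·ln(x₀/x_n) = (1/5)·ln(35.7/2.41) = (1/5)·ln(14.81) = 0.5391.
ζ = δ/√(4π² + δ²) = 0.5391/√(39.48 + 0.291) = 0.5391/6.306 = 0.08549.

0.0855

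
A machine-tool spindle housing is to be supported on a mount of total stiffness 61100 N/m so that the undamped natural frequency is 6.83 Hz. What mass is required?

33.2 kg

ω_n = 2πf_n = 2π × 6.83 = 42.91 rad/s.
m = k/ω_n² = 61100/42.91² = 61100/1842 = 33.18 kg.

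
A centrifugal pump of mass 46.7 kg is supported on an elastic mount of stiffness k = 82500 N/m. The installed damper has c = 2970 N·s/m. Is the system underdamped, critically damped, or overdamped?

c_c = 2√(k·m) = 3926 N·s/m; ζ = c/c_c = 2970/3926 = 0.757.
Since ζ < 1 the system is underdamped.

underdamped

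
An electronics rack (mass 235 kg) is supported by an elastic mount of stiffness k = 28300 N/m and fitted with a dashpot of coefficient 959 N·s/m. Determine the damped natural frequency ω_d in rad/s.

10.8 rad/s

ω_n = √(k/m) = √(28300/235) = 10.97 rad/s.
Critical damping c_c = 2√(k·m) = 2√(28300 × 235) = 5158 N·s/m, so ζ = c/c_c = 959/5158 = 0.1859.
ω_d = ω_n√(1 − ζ²) = 10.97 × √(1 − 0.0346) = 10.78 rad/s.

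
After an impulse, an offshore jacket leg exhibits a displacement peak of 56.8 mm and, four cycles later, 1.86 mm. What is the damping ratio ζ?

Logarithmic decrement δ = (1/n)·ln(x₀/x_n) = (1/4)·ln(56.8/1.86) = (1/4)·ln(30.54) = 0.8547.
ζ = δ/√(4π² + δ²) = 0.8547/√(39.48 + 0.731) = 0.8547/6.341 = 0.1348.

0.135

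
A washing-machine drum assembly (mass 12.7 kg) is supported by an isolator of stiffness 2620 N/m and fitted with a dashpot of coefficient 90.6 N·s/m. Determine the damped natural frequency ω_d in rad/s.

13.9 rad/s

ω_n = √(k/m) = √(2620/12.7) = 14.36 rad/s.
Critical damping c_c = 2√(k·m) = 2√(2620 × 12.7) = 364.8 N·s/m, so ζ = c/c_c = 90.6/364.8 = 0.2483.
ω_d = ω_n√(1 − ζ²) = 14.36 × √(1 − 0.0617) = 13.91 rad/s.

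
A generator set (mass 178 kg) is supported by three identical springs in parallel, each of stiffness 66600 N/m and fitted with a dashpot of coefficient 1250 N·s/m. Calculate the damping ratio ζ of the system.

0.105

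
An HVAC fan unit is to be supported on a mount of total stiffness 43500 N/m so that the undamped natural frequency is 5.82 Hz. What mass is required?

ω_n = 2πf_n = 2π × 5.82 = 36.57 rad/s.
m = k/ω_n² = 43500/36.57² = 43500/1337 = 32.53 kg.

32.5 kg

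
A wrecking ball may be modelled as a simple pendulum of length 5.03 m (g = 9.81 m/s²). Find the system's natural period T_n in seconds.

For a simple pendulum ω_n = √(g/L) = √(9.81/5.03) = √1.950 = 1.397 rad/s.
T_n = 2π/ω_n = 6.283/1.397 = 4.499 s.

4.50 s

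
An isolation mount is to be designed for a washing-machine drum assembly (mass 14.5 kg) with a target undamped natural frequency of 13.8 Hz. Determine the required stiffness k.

ω_n = 2πf_n = 2π × 13.8 = 86.71 rad/s.
k = m·ω_n² = 14.5 × 86.71² = 14.5 × 7518 = 109000 N/m.

109000 N/m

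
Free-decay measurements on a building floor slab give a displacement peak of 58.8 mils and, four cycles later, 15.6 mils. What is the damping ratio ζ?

0.0527

Logarithmic decrement δ = (1/n)·ln(x₀/x_n) = (1/4)·ln(58.8/15.6) = (1/4)·ln(3.769) = 0.3317.
ζ = δ/√(4π² + δ²) = 0.3317/√(39.48 + 0.110) = 0.3317/6.292 = 0.05272.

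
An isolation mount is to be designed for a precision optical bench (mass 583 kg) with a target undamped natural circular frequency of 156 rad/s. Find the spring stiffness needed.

k = m·ω_n² = 583 × 156.0² = 583 × 24340 = 14190000 N/m.

14200000 N/m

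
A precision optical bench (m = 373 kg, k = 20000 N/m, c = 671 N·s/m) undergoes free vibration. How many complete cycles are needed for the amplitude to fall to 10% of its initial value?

ζ = c/(2√(km)) = 671/(2√(20000 × 373)) = 671/5463 = 0.1228.
Logarithmic decrement δ = 2πζ/√(1 − ζ²) = 2π × 0.1228/√(1 − 0.0151) = 0.7777.
x_n/x₀ = e^(−nδ) ≤ 0.1; take ln: n ≥ ln(1/0.1)/δ = 2.303/0.7777 = 2.961.
So 3 complete cycles are required.

3 cycles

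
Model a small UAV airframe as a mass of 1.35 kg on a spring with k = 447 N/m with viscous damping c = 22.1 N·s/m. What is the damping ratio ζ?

ω_n = √(k/m) = √(447.0/1.35) = 18.20 rad/s.
Critical damping c_c = 2√(k·m) = 2√(447.0 × 1.35) = 49.13 N·s/m, so ζ = c/c_c = 22.1/49.13 = 0.4498.

0.450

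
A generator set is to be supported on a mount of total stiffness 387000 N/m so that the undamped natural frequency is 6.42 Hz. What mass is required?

ω_n = 2πf_n = 2π × 6.42 = 40.34 rad/s.
m = k/ω_n² = 387000/40.34² = 387000/1627 = 237.8 kg.

238 kg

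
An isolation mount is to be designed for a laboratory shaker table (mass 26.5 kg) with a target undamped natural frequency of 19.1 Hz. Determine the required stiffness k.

382000 N/m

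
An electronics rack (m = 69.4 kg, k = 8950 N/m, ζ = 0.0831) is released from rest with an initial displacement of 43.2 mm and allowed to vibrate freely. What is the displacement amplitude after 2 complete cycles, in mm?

15.1 mm

Logarithmic decrement δ = 2πζ/√(1 − ζ²) = 2π × 0.08310/√(1 − 0.00691) = 0.5239.
After n cycles, x_n/x₀ = e^(−nδ), so x_2 = 43.2 × e^(−2 × 0.5239) = 43.2 × 0.3507 = 15.15 mm.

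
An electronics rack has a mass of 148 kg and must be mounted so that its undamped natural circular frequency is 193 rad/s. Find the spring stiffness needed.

k = m·ω_n² = 148 × 193.0² = 148 × 37250 = 5513000 N/m.

5510000 N/m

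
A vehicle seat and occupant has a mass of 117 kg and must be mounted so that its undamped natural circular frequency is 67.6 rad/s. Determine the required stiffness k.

k = m·ω_n² = 117 × 67.60² = 117 × 4570 = 534700 N/m.

535000 N/m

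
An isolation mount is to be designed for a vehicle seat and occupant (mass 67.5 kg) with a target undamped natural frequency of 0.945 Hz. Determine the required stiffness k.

ω_n = 2πf_n = 2π × 0.945 = 5.938 rad/s.
k = m·ω_n² = 67.5 × 5.938² = 67.5 × 35.26 = 2380 N/m.

2380 N/m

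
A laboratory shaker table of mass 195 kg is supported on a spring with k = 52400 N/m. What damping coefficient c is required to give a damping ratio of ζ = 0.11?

703 N·s/m

c_c = 2√(k·m) = 2√(52400 × 195) = 6393 N·s/m.
c = ζ·c_c = 0.11 × 6393 = 703.2 N·s/m.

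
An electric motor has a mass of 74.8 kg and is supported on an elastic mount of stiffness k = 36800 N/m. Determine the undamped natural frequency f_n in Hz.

ω_n = √(k/m) = √(36800/74.8) = √492.0 = 22.18 rad/s.
f_n = ω_n/(2π) = 22.18/6.283 = 3.530 Hz.

3.53 Hz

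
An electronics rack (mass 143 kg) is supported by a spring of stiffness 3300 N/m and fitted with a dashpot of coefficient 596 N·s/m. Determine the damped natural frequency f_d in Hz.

ω_n = √(k/m) = √(3300/143) = 4.804 rad/s.
Critical damping c_c = 2√(k·m) = 2√(3300 × 143) = 1374 N·s/m, so ζ = c/c_c = 596/1374 = 0.4338.
ω_d = ω_n√(1 − ζ²) = 4.804 × √(1 − 0.188) = 4.328 rad/s.
f_d = ω_d/(2π) = 0.6889 Hz.

0.689 Hz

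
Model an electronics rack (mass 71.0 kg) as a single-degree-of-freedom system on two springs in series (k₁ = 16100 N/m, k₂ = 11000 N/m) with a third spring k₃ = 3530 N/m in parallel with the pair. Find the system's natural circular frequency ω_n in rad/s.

11.9 rad/s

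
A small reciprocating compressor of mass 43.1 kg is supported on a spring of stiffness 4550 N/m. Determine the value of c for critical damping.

886 N·s/m

c_c = 2√(k·m) = 2√(4550 × 43.1) = 2 × 442.8 = 885.7 N·s/m.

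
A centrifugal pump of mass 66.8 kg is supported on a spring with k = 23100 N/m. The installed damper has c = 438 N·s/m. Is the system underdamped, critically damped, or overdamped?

c_c = 2√(k·m) = 2484 N·s/m; ζ = c/c_c = 438/2484 = 0.176.
Since ζ < 1 the system is underdamped.

underdamped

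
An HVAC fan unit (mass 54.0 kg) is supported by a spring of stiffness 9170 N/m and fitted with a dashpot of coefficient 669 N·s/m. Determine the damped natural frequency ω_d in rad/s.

11.5 rad/s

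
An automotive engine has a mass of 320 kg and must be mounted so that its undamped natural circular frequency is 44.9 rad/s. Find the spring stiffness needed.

k = m·ω_n² = 320 × 44.90² = 320 × 2016 = 645100 N/m.

645000 N/m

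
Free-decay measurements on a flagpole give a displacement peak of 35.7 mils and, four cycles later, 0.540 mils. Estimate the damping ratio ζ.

0.164

Logarithmic decrement δ = (1/n)·ln(x₀/x_n) = (1/4)·ln(35.7/0.540) = (1/4)·ln(66.11) = 1.048.
ζ = δ/√(4π² + δ²) = 1.048/√(39.48 + 1.10) = 1.048/6.370 = 0.1645.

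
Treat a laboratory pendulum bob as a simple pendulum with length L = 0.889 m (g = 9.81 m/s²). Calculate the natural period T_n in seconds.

1.89 s

For a simple pendulum ω_n = √(g/L) = √(9.81/0.889) = √11.03 = 3.322 rad/s.
T_n = 2π/ω_n = 6.283/3.322 = 1.891 s.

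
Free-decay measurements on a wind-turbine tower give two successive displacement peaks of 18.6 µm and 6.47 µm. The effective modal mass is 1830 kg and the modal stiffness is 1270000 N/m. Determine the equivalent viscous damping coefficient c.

Logarithmic decrement δ = (1/n)·ln(x₀/x_n) = (1/1)·ln(18.6/6.47) = (1/1)·ln(2.875) = 1.056.
ζ = δ/√(4π² + δ²) = 1.056/√(39.48 + 1.12) = 1.056/6.371 = 0.1657.
c = ζ · 2√(km) = 0.1657 × 2√(1270000 × 1830) = 0.1657 × 96420 = 15980 N·s/m.

16000 N·s/m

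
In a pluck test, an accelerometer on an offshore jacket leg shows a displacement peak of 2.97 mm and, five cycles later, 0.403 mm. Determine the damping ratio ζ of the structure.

0.0635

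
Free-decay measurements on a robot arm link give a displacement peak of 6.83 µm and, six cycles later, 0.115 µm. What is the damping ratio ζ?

0.108

Logarithmic decrement δ = (1/n)·ln(x₀/x_n) = (1/6)·ln(6.83/0.115) = (1/6)·ln(59.39) = 0.6807.
ζ = δ/√(4π² + δ²) = 0.6807/√(39.48 + 0.463) = 0.6807/6.320 = 0.1077.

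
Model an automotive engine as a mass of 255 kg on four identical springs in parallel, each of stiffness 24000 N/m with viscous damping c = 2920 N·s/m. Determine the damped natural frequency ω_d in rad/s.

18.5 rad/s

Parallel springs add: k_eq = 4 × 24000 = 96000 N/m.
ω_n = √(k_eq/m) = √(96000/255) = 19.40 rad/s.
Critical damping c_c = 2√(k_eq·m) = 2√(96000 × 255) = 9895 N·s/m, so ζ = c/c_c = 2920/9895 = 0.2951.
ω_d = ω_n√(1 − ζ²) = 19.40 × √(1 − 0.0871) = 18.54 rad/s.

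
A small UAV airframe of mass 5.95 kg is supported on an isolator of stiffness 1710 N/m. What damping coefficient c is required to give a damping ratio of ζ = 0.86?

173 N·s/m

c_c = 2√(k·m) = 2√(1710 × 5.95) = 201.7 N·s/m.
c = ζ·c_c = 0.86 × 201.7 = 173.5 N·s/m.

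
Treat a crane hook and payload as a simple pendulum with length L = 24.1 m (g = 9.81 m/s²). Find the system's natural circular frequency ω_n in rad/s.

0.638 rad/s

For a simple pendulum ω_n = √(g/L) = √(9.81/24.1) = √0.4071 = 0.6380 rad/s.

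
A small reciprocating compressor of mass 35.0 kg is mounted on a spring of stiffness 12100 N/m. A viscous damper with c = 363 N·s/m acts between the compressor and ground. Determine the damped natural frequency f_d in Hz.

ω_n = √(k/m) = √(12100/35.0) = 18.59 rad/s.
Critical damping c_c = 2√(k·m) = 2√(12100 × 35.0) = 1302 N·s/m, so ζ = c/c_c = 363/1302 = 0.2789.
ω_d = ω_n√(1 − ζ²) = 18.59 × √(1 − 0.0778) = 17.86 rad/s.
f_d = ω_d/(2π) = 2.842 Hz.

2.84 Hz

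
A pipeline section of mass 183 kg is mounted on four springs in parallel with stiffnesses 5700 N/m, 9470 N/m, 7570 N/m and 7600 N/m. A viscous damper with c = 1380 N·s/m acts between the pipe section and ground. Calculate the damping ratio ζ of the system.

0.293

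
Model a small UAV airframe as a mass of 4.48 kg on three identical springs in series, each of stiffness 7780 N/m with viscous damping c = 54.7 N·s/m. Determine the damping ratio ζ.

Series springs: 1/k_eq = 3/7780, so k_eq = 7780/3 = 2593 N/m.
ω_n = √(k_eq/m) = √(2593/4.48) = 24.06 rad/s.
Critical damping c_c = 2√(k_eq·m) = 2√(2593 × 4.48) = 215.6 N·s/m, so ζ = c/c_c = 54.7/215.6 = 0.2537.

0.254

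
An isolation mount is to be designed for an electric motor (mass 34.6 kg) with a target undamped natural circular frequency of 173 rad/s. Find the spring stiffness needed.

1040000 N/m

k = m·ω_n² = 34.6 × 173.0² = 34.6 × 29930 = 1036000 N/m.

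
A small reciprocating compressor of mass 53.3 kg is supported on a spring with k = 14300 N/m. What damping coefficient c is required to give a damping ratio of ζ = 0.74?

1290 N·s/m

c_c = 2√(k·m) = 2√(14300 × 53.3) = 1746 N·s/m.
c = ζ·c_c = 0.74 × 1746 = 1292 N·s/m.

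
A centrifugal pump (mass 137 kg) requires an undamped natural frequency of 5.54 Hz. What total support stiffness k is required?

166000 N/m

ω_n = 2πf_n = 2π × 5.54 = 34.81 rad/s.
k = m·ω_n² = 137 × 34.81² = 137 × 1212 = 166000 N/m.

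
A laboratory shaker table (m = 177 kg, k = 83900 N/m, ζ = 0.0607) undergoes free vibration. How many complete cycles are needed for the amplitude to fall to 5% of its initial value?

Logarithmic decrement δ = 2πζ/√(1 − ζ²) = 2π × 0.06070/√(1 − 0.00368) = 0.3821.
x_n/x₀ = e^(−nδ) ≤ 0.05; take ln: n ≥ ln(1/0.05)/δ = 2.996/0.3821 = 7.840.
So 8 complete cycles are required.

8 cycles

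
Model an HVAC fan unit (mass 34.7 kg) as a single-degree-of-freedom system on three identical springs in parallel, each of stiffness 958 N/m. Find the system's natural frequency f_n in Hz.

Parallel springs add: k_eq = 3 × 958 = 2874 N/m.
ω_n = √(k_eq/m) = √(2874/34.7) = √82.82 = 9.101 rad/s.
f_n = ω_n/(2π) = 9.101/6.283 = 1.448 Hz.

1.45 Hz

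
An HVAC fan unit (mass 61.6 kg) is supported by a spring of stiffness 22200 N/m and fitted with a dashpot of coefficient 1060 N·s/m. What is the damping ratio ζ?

ω_n = √(k/m) = √(22200/61.6) = 18.98 rad/s.
Critical damping c_c = 2√(k·m) = 2√(22200 × 61.6) = 2339 N·s/m, so ζ = c/c_c = 1060/2339 = 0.4532.

0.453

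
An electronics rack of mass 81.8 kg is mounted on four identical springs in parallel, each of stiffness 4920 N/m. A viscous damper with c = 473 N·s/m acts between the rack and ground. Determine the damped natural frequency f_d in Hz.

2.43 Hz

Parallel springs add: k_eq = 4 × 4920 = 19680 N/m.
ω_n = √(k_eq/m) = √(19680/81.8) = 15.51 rad/s.
Critical damping c_c = 2√(k_eq·m) = 2√(19680 × 81.8) = 2538 N·s/m, so ζ = c/c_c = 473/2538 = 0.1864.
ω_d = ω_n√(1 − ζ²) = 15.51 × √(1 − 0.0347) = 15.24 rad/s.
f_d = ω_d/(2π) = 2.425 Hz.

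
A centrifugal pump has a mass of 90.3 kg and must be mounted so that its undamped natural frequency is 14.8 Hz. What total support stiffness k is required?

ω_n = 2πf_n = 2π × 14.8 = 92.99 rad/s.
k = m·ω_n² = 90.3 × 92.99² = 90.3 × 8647 = 780900 N/m.

781000 N/m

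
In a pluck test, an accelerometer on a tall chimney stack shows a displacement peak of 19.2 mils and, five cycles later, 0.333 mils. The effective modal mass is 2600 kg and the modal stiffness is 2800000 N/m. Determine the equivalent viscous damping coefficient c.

Logarithmic decrement δ = (1/n)·ln(x₀/x_n) = (1/5)·ln(19.2/0.333) = (1/5)·ln(57.66) = 0.8109.
ζ = δ/√(4π² + δ²) = 0.8109/√(39.48 + 0.658) = 0.8109/6.335 = 0.1280.
c = ζ · 2√(km) = 0.1280 × 2√(2800000 × 2600) = 0.1280 × 170600 = 21840 N·s/m.

21800 N·s/m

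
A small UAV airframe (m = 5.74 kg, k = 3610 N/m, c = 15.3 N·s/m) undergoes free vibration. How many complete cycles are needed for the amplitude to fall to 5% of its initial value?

ζ = c/(2√(km)) = 15.3/(2√(3610 × 5.74)) = 15.3/287.9 = 0.05314.
Logarithmic decrement δ = 2πζ/√(1 − ζ²) = 2π × 0.05314/√(1 − 0.00282) = 0.3344.
x_n/x₀ = e^(−nδ) ≤ 0.05; take ln: n ≥ ln(1/0.05)/δ = 2.996/0.3344 = 8.959.
So 9 complete cycles are required.

9 cycles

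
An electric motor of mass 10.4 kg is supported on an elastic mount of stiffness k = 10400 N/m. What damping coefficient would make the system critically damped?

658 N·s/m

c_c = 2√(k·m) = 2√(10400 × 10.4) = 2 × 328.9 = 657.8 N·s/m.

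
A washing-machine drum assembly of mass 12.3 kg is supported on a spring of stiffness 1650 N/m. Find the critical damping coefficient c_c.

c_c = 2√(k·m) = 2√(1650 × 12.3) = 2 × 142.5 = 284.9 N·s/m.

285 N·s/m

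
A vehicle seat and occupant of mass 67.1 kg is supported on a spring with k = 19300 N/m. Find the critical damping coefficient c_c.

2280 N·s/m

c_c = 2√(k·m) = 2√(19300 × 67.1) = 2 × 1138 = 2276 N·s/m.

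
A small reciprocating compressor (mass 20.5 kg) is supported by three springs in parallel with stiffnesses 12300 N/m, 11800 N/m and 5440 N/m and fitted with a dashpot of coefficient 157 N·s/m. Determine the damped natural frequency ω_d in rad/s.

37.8 rad/s

Parallel springs add: k_eq = 12300 + 11800 + 5440 = 29540 N/m.
ω_n = √(k_eq/m) = √(29540/20.5) = 37.96 rad/s.
Critical damping c_c = 2√(k_eq·m) = 2√(29540 × 20.5) = 1556 N·s/m, so ζ = c/c_c = 157/1556 = 0.1009.
ω_d = ω_n√(1 − ζ²) = 37.96 × √(1 − 0.0102) = 37.77 rad/s.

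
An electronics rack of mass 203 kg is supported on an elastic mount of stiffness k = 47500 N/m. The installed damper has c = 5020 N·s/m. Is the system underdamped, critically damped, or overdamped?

c_c = 2√(k·m) = 6210 N·s/m; ζ = c/c_c = 5020/6210 = 0.808.
Since ζ < 1 the system is underdamped.

underdamped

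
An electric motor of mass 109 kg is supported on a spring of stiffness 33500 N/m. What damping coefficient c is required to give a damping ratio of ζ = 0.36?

1380 N·s/m

c_c = 2√(k·m) = 2√(33500 × 109) = 3822 N·s/m.
c = ζ·c_c = 0.36 × 3822 = 1376 N·s/m.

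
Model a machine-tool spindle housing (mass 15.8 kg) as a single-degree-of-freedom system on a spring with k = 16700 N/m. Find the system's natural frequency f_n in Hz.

5.17 Hz

ω_n = √(k/m) = √(16700/15.8) = √1057 = 32.51 rad/s.
f_n = ω_n/(2π) = 32.51/6.283 = 5.174 Hz.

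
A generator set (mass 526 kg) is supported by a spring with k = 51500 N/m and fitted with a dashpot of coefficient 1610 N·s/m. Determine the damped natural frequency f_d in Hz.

ω_n = √(k/m) = √(51500/526) = 9.895 rad/s.
Critical damping c_c = 2√(k·m) = 2√(51500 × 526) = 10410 N·s/m, so ζ = c/c_c = 1610/10410 = 0.1547.
ω_d = ω_n√(1 − ζ²) = 9.895 × √(1 − 0.0239) = 9.776 rad/s.
f_d = ω_d/(2π) = 1.556 Hz.

1.56 Hz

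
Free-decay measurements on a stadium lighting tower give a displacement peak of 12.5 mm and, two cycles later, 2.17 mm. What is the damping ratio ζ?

0.138

Logarithmic decrement δ = (1/n)·ln(x₀/x_n) = (1/2)·ln(12.5/2.17) = (1/2)·ln(5.760) = 0.8755.
ζ = δ/√(4π² + δ²) = 0.8755/√(39.48 + 0.767) = 0.8755/6.344 = 0.1380.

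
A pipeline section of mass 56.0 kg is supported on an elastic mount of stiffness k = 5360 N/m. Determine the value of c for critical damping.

c_c = 2√(k·m) = 2√(5360 × 56.0) = 2 × 547.9 = 1096 N·s/m.

1100 N·s/m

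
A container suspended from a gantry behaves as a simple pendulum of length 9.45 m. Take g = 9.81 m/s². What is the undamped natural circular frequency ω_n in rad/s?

1.02 rad/s

For a simple pendulum ω_n = √(g/L) = √(9.81/9.45) = √1.038 = 1.019 rad/s.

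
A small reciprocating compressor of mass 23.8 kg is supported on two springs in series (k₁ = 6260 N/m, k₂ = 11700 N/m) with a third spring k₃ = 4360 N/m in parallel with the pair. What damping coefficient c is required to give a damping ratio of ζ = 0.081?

Series pair: k_s = k₁k₂/(k₁+k₂) = (6260)(11700)/(6260 + 11700) = 4078 N/m. In parallel with k₃: k_eq = 4078 + 4360 = 8438 N/m.
c_c = 2√(k_eq·m) = 2√(8438 × 23.8) = 896.3 N·s/m.
c = ζ·c_c = 0.081 × 896.3 = 72.60 N·s/m.

72.6 N·s/m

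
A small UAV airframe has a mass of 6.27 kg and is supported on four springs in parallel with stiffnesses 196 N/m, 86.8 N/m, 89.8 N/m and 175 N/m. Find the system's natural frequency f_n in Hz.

Parallel springs add: k_eq = 196 + 86.8 + 89.8 + 175 = 547.6 N/m.
ω_n = √(k_eq/m) = √(547.6/6.27) = √87.34 = 9.345 rad/s.
f_n = ω_n/(2π) = 9.345/6.283 = 1.487 Hz.

1.49 Hz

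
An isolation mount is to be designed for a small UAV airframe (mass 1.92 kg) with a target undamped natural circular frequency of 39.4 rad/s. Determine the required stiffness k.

k = m·ω_n² = 1.92 × 39.40² = 1.92 × 1552 = 2981 N/m.

2980 N/m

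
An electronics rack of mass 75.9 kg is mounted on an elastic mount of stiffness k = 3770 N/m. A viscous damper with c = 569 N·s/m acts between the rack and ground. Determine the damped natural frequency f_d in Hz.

0.950 Hz

ω_n = √(k/m) = √(3770/75.9) = 7.048 rad/s.
Critical damping c_c = 2√(k·m) = 2√(3770 × 75.9) = 1070 N·s/m, so ζ = c/c_c = 569/1070 = 0.5319.
ω_d = ω_n√(1 − ζ²) = 7.048 × √(1 − 0.283) = 5.968 rad/s.
f_d = ω_d/(2π) = 0.9499 Hz.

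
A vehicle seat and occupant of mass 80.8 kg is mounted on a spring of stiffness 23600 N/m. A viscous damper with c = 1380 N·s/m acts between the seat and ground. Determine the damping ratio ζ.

0.500

ω_n = √(k/m) = √(23600/80.8) = 17.09 rad/s.
Critical damping c_c = 2√(k·m) = 2√(23600 × 80.8) = 2762 N·s/m, so ζ = c/c_c = 1380/2762 = 0.4997.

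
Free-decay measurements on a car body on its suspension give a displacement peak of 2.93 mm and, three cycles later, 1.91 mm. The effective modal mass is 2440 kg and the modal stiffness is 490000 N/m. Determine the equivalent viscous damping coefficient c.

1570 N·s/m

Logarithmic decrement δ = (1/n)·ln(x₀/x_n) = (1/3)·ln(2.93/1.91) = (1/3)·ln(1.534) = 0.1426.
ζ = δ/√(4π² + δ²) = 0.1426/√(39.48 + 0.0203) = 0.1426/6.285 = 0.02269.
c = ζ · 2√(km) = 0.02269 × 2√(490000 × 2440) = 0.02269 × 69150 = 1569 N·s/m.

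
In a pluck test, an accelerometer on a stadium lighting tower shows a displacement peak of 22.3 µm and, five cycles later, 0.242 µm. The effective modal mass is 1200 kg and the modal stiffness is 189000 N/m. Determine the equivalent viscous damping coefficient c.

4290 N·s/m

Logarithmic decrement δ = (1/n)·ln(x₀/x_n) = (1/5)·ln(22.3/0.242) = (1/5)·ln(92.15) = 0.9047.
ζ = δ/√(4π² + δ²) = 0.9047/√(39.48 + 0.818) = 0.9047/6.348 = 0.1425.
c = ζ · 2√(km) = 0.1425 × 2√(189000 × 1200) = 0.1425 × 30120 = 4293 N·s/m.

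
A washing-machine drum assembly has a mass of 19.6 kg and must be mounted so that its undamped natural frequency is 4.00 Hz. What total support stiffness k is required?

ω_n = 2πf_n = 2π × 4.00 = 25.13 rad/s.
k = m·ω_n² = 19.6 × 25.13² = 19.6 × 631.7 = 12380 N/m.

12400 N/m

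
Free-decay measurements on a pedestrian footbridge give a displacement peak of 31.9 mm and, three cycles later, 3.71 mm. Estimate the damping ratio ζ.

Logarithmic decrement δ = (1/n)·ln(x₀/x_n) = (1/3)·ln(31.9/3.71) = (1/3)·ln(8.598) = 0.7172.
ζ = δ/√(4π² + δ²) = 0.7172/√(39.48 + 0.514) = 0.7172/6.324 = 0.1134.

0.113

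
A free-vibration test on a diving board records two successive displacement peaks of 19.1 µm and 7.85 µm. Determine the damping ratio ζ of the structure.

0.140

Logarithmic decrement δ = (1/n)·ln(x₀/x_n) = (1/1)·ln(19.1/7.85) = (1/1)·ln(2.433) = 0.8892.
ζ = δ/√(4π² + δ²) = 0.8892/√(39.48 + 0.791) = 0.8892/6.346 = 0.1401.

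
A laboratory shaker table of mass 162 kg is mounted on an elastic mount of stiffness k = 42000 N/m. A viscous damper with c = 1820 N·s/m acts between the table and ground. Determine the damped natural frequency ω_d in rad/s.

15.1 rad/s

ω_n = √(k/m) = √(42000/162) = 16.10 rad/s.
Critical damping c_c = 2√(k·m) = 2√(42000 × 162) = 5217 N·s/m, so ζ = c/c_c = 1820/5217 = 0.3489.
ω_d = ω_n√(1 − ζ²) = 16.10 × √(1 − 0.122) = 15.09 rad/s.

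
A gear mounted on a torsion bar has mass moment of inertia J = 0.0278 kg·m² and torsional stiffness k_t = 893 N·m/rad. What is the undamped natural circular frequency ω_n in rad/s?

ω_n = √(k_t/J) = √(893/0.0278) = √32120 = 179.2 rad/s.

179 rad/s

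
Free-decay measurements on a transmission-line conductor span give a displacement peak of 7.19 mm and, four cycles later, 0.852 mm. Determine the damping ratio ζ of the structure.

0.0846

Logarithmic decrement δ = (1/n)·ln(x₀/x_n) = (1/4)·ln(7.19/0.852) = (1/4)·ln(8.439) = 0.5332.
ζ = δ/√(4π² + δ²) = 0.5332/√(39.48 + 0.284) = 0.5332/6.306 = 0.08456.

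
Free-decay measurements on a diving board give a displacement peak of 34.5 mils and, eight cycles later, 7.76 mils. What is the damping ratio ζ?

0.0297

Logarithmic decrement δ = (1/n)·ln(x₀/x_n) = (1/8)·ln(34.5/7.76) = (1/8)·ln(4.446) = 0.1865.
ζ = δ/√(4π² + δ²) = 0.1865/√(39.48 + 0.0348) = 0.1865/6.286 = 0.02967.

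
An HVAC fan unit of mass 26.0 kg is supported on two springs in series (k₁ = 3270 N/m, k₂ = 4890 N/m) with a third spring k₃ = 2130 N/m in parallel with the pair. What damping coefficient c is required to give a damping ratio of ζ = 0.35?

228 N·s/m

Series pair: k_s = k₁k₂/(k₁+k₂) = (3270)(4890)/(3270 + 4890) = 1960 N/m. In parallel with k₃: k_eq = 1960 + 2130 = 4090 N/m.
c_c = 2√(k_eq·m) = 2√(4090 × 26.0) = 652.2 N·s/m.
c = ζ·c_c = 0.35 × 652.2 = 228.3 N·s/m.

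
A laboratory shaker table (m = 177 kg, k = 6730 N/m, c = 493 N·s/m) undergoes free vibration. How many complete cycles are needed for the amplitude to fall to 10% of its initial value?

2 cycles

ζ = c/(2√(km)) = 493/(2√(6730 × 177)) = 493/2183 = 0.2259.
Logarithmic decrement δ = 2πζ/√(1 − ζ²) = 2π × 0.2259/√(1 − 0.0510) = 1.457.
x_n/x₀ = e^(−nδ) ≤ 0.1; take ln: n ≥ ln(1/0.1)/δ = 2.303/1.457 = 1.581.
So 2 complete cycles are required.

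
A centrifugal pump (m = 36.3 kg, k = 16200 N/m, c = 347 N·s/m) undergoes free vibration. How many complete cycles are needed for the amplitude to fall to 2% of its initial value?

ζ = c/(2√(km)) = 347/(2√(16200 × 36.3)) = 347/1534 = 0.2263.
Logarithmic decrement δ = 2πζ/√(1 − ζ²) = 2π × 0.2263/√(1 − 0.0512) = 1.459.
x_n/x₀ = e^(−nδ) ≤ 0.02; take ln: n ≥ ln(1/0.02)/δ = 3.912/1.459 = 2.681.
So 3 complete cycles are required.

3 cycles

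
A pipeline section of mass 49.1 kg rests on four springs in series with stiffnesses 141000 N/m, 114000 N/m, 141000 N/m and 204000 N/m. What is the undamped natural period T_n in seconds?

0.232 s

Series springs: 1/k_eq = 1/141000 + 1/114000 + 1/141000 + 1/204000 = 2.786×10^-5, so k_eq = 35900 N/m.
ω_n = √(k_eq/m) = √(35900/49.1) = √731.1 = 27.04 rad/s.
T_n = 2π/ω_n = 6.283/27.04 = 0.2324 s.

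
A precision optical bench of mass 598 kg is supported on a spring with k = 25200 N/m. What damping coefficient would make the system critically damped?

7760 N·s/m

c_c = 2√(k·m) = 2√(25200 × 598) = 2 × 3882 = 7764 N·s/m.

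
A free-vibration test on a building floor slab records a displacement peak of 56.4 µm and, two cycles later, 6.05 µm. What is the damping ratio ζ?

Logarithmic decrement δ = (1/n)·ln(x₀/x_n) = (1/2)·ln(56.4/6.05) = (1/2)·ln(9.322) = 1.116.
ζ = δ/√(4π² + δ²) = 1.116/√(39.48 + 1.25) = 1.116/6.382 = 0.1749.

0.175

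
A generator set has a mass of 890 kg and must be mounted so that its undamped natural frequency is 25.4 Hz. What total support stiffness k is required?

ω_n = 2πf_n = 2π × 25.4 = 159.6 rad/s.
k = m·ω_n² = 890 × 159.6² = 890 × 25470 = 22670000 N/m.

22700000 N/m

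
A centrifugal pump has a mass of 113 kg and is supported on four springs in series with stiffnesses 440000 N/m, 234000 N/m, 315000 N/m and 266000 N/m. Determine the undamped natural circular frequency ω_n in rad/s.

Series springs: 1/k_eq = 1/440000 + 1/234000 + 1/315000 + 1/266000 = 1.348×10^-5, so k_eq = 74180 N/m.
ω_n = √(k_eq/m) = √(74180/113) = √656.5 = 25.62 rad/s.

25.6 rad/s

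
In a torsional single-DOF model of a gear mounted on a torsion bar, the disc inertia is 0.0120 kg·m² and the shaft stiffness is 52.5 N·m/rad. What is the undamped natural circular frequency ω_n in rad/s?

66.1 rad/s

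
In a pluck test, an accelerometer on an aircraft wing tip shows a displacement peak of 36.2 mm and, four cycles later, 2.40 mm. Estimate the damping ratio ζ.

0.107

Logarithmic decrement δ = (1/n)·ln(x₀/x_n) = (1/4)·ln(36.2/2.40) = (1/4)·ln(15.08) = 0.6784.
ζ = δ/√(4π² + δ²) = 0.6784/√(39.48 + 0.460) = 0.6784/6.320 = 0.1073.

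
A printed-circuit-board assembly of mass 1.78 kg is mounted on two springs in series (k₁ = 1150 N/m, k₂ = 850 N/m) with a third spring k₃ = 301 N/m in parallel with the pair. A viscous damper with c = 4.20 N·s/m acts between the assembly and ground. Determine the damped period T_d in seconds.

0.299 s

Series pair: k_s = k₁k₂/(k₁+k₂) = (1150)(850)/(1150 + 850) = 488.8 N/m. In parallel with k₃: k_eq = 488.8 + 301 = 789.8 N/m.
ω_n = √(k_eq/m) = √(789.8/1.78) = 21.06 rad/s.
Critical damping c_c = 2√(k_eq·m) = 2√(789.8 × 1.78) = 74.99 N·s/m, so ζ = c/c_c = 4.20/74.99 = 0.05601.
ω_d = ω_n√(1 − ζ²) = 21.06 × √(1 − 0.00314) = 21.03 rad/s.
T_d = 2π/ω_d = 0.2988 s.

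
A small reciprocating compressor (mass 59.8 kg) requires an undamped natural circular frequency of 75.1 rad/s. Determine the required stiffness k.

337000 N/m

k = m·ω_n² = 59.8 × 75.10² = 59.8 × 5640 = 337300 N/m.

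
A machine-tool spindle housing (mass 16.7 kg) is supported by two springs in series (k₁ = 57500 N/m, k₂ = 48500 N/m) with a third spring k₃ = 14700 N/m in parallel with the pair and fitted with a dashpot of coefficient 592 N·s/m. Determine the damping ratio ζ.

Series pair: k_s = k₁k₂/(k₁+k₂) = (57500)(48500)/(57500 + 48500) = 26310 N/m. In parallel with k₃: k_eq = 26310 + 14700 = 41010 N/m.
ω_n = √(k_eq/m) = √(41010/16.7) = 49.55 rad/s.
Critical damping c_c = 2√(k_eq·m) = 2√(41010 × 16.7) = 1655 N·s/m, so ζ = c/c_c = 592/1655 = 0.3577.

0.358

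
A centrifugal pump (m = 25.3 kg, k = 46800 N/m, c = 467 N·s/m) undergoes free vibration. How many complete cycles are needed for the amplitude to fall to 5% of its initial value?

ζ = c/(2√(km)) = 467/(2√(46800 × 25.3)) = 467/2176 = 0.2146.
Logarithmic decrement δ = 2πζ/√(1 − ζ²) = 2π × 0.2146/√(1 − 0.0460) = 1.380.
x_n/x₀ = e^(−nδ) ≤ 0.05; take ln: n ≥ ln(1/0.05)/δ = 2.996/1.380 = 2.170.
So 3 complete cycles are required.

3 cycles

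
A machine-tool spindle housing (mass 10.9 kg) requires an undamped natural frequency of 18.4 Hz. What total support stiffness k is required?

146000 N/m

ω_n = 2πf_n = 2π × 18.4 = 115.6 rad/s.
k = m·ω_n² = 10.9 × 115.6² = 10.9 × 13370 = 145700 N/m.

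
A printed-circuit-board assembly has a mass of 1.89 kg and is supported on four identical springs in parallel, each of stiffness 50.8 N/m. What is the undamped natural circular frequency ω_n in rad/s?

Parallel springs add: k_eq = 4 × 50.8 = 203.2 N/m.
ω_n = √(k_eq/m) = √(203.2/1.89) = √107.5 = 10.37 rad/s.

10.4 rad/s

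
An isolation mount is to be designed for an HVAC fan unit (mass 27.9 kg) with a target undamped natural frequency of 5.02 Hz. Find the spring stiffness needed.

27800 N/m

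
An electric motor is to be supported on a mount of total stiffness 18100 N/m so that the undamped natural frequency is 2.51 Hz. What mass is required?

72.8 kg

ω_n = 2πf_n = 2π × 2.51 = 15.77 rad/s.
m = k/ω_n² = 18100/15.77² = 18100/248.7 = 72.77 kg.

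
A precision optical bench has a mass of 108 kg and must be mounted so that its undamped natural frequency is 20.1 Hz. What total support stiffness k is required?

ω_n = 2πf_n = 2π × 20.1 = 126.3 rad/s.
k = m·ω_n² = 108 × 126.3² = 108 × 15950 = 1723000 N/m.

1720000 N/m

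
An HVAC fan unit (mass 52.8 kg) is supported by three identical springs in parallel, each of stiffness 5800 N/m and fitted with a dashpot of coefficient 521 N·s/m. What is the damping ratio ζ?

0.272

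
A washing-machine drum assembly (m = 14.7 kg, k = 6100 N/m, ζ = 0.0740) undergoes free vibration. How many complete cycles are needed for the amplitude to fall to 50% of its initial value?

2 cycles

Logarithmic decrement δ = 2πζ/√(1 − ζ²) = 2π × 0.07400/√(1 − 0.00548) = 0.4662.
x_n/x₀ = e^(−nδ) ≤ 0.5; take ln: n ≥ ln(1/0.5)/δ = 0.6931/0.4662 = 1.487.
So 2 complete cycles are required.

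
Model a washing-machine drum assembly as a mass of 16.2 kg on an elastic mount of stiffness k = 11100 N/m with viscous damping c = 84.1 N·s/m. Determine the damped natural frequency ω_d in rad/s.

ω_n = √(k/m) = √(11100/16.2) = 26.18 rad/s.
Critical damping c_c = 2√(k·m) = 2√(11100 × 16.2) = 848.1 N·s/m, so ζ = c/c_c = 84.1/848.1 = 0.09916.
ω_d = ω_n√(1 − ζ²) = 26.18 × √(1 − 0.00983) = 26.05 rad/s.

26.0 rad/s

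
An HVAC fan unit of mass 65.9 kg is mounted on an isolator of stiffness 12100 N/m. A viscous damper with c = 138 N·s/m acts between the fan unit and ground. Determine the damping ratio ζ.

ω_n = √(k/m) = √(12100/65.9) = 13.55 rad/s.
Critical damping c_c = 2√(k·m) = 2√(12100 × 65.9) = 1786 N·s/m, so ζ = c/c_c = 138/1786 = 0.07727.

0.0773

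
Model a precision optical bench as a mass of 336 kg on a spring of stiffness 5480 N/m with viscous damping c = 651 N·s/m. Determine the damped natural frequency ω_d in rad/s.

3.92 rad/s

ω_n = √(k/m) = √(5480/336) = 4.039 rad/s.
Critical damping c_c = 2√(k·m) = 2√(5480 × 336) = 2714 N·s/m, so ζ = c/c_c = 651/2714 = 0.2399.
ω_d = ω_n√(1 − ζ²) = 4.039 × √(1 − 0.0575) = 3.921 rad/s.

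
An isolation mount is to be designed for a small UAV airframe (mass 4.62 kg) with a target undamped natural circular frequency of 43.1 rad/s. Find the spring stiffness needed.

8580 N/m

k = m·ω_n² = 4.62 × 43.10² = 4.62 × 1858 = 8582 N/m.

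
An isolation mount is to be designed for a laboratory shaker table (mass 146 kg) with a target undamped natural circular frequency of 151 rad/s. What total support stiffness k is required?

3330000 N/m

k = m·ω_n² = 146 × 151.0² = 146 × 22800 = 3329000 N/m.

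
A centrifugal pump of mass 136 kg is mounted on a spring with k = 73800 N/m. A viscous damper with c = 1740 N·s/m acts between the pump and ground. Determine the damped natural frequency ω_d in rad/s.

ω_n = √(k/m) = √(73800/136) = 23.29 rad/s.
Critical damping c_c = 2√(k·m) = 2√(73800 × 136) = 6336 N·s/m, so ζ = c/c_c = 1740/6336 = 0.2746.
ω_d = ω_n√(1 − ζ²) = 23.29 × √(1 − 0.0754) = 22.40 rad/s.

22.4 rad/s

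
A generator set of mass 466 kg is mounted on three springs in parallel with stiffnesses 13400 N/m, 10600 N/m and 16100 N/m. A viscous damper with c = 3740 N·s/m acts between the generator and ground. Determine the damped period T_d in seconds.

Parallel springs add: k_eq = 13400 + 10600 + 16100 = 40100 N/m.
ω_n = √(k_eq/m) = √(40100/466) = 9.276 rad/s.
Critical damping c_c = 2√(k_eq·m) = 2√(40100 × 466) = 8646 N·s/m, so ζ = c/c_c = 3740/8646 = 0.4326.
ω_d = ω_n√(1 − ζ²) = 9.276 × √(1 − 0.187) = 8.364 rad/s.
T_d = 2π/ω_d = 0.7513 s.

0.751 s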